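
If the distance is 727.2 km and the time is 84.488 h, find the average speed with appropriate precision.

8.607 km/h

average speed = 727.2 km ÷ 84.488 h = 8.60713947543… km/h.
727.2 has 4 significant figures; 84.488 has 5.
Division/multiplication keeps the fewest: 4 significant figures.
Rounded: 8.607 km/h.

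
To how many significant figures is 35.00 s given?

4

35.00: trailing zeros after a decimal point are significant.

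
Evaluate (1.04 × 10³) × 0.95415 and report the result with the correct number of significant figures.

(1.04 × 10³) × 0.95415 = 992.316
Multiplication/division keeps the fewest significant figures: 1.04 × 10³ → 3 s.f., 0.95415 → 5 s.f.; limit is 3.
Rounded to 3 significant figures: 9.92 × 10².

9.92 × 10²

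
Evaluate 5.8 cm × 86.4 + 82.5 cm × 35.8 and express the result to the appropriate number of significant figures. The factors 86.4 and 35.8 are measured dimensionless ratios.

3.45 × 10³ cm

5.8 × 86.4 = 501.12 → 5.0 × 10² cm (2 s.f., last digit at the 10^1 place).
82.5 × 35.8 = 2953.5 → 2.95 × 10³ cm (3 s.f., last digit at the 10^1 place).
Sum: 3454.62 cm; keep the coarser place, 10^1.
Result: 3.45 × 10³ cm.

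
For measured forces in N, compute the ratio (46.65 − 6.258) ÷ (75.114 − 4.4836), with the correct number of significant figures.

46.65 − 6.258 = 40.392, limited to 2 d.p. → 4 s.f.; 75.114 − 4.4836 = 70.6304, limited to 3 d.p. → 5 s.f.
Carrying full precision, 40.392 ÷ 70.6304 = 0.57187839797…; keep min(4, 5) = 4 s.f.
Rounded to 4 significant figures: 5.719 × 10⁻¹.

5.719 × 10⁻¹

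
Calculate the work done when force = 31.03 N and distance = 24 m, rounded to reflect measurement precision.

7.4 × 10^2 J

work done = 31.03 N × 24 m = 744.72 J.
31.03 has 4 significant figures; 24 has 2.
Division/multiplication keeps the fewest: 2 significant figures.
Rounded: 7.4 × 10^2 J.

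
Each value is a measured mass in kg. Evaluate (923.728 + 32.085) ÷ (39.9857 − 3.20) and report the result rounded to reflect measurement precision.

25.98

923.728 + 32.085 = 955.813, limited to 3 d.p. → 6 s.f.; 39.9857 − 3.20 = 36.7857, limited to 2 d.p. → 4 s.f.
Carrying full precision, 955.813 ÷ 36.7857 = 25.98327611…; keep min(6, 4) = 4 s.f.
Rounded to 4 significant figures: 25.98.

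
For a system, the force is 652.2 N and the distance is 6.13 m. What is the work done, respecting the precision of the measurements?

4.00 × 10³ J

work done = 652.2 N × 6.13 m = 3997.986 J.
652.2 has 4 significant figures; 6.13 has 3.
Division/multiplication keeps the fewest: 3 significant figures.
Rounded: 4.00 × 10³ J.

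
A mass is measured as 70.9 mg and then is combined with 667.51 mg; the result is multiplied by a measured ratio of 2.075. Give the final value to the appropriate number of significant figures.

1.532 × 10³ mg

70.9 mg + 667.51 mg = 738.41 mg; the sum is limited to 1 decimal place (4 s.f.).
Carrying full precision, 738.41 × 2.075 = 1532.20075 mg; 2.075 has 4 s.f., so the result keeps min(4, 4) = 4 s.f.
Rounded to 4 significant figures: 1.532 × 10³ mg.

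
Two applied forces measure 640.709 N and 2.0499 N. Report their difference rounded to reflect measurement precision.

638.659 N

640.709 N − 2.0499 N = 638.6591 N.
Addition/subtraction keeps the fewest decimal places: 640.709 → 3 decimal places, 2.0499 → 4 decimal places; limit is 3.
Rounded to 3 decimal places: 638.659 N.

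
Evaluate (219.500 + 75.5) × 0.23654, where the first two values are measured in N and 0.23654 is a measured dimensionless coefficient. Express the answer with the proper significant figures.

69.78 N

219.500 N + 75.5 N = 295.000 N; the sum is limited to 1 decimal place (4 s.f.).
Carrying full precision, 295.000 × 0.23654 = 69.7793 N; 0.23654 has 5 s.f., so the result keeps min(4, 5) = 4 s.f.
Rounded to 4 significant figures: 69.78 N.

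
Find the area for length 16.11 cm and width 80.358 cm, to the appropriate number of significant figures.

area = 16.11 cm × 80.358 cm = 1294.56738 cm².
16.11 has 4 significant figures; 80.358 has 5.
Division/multiplication keeps the fewest: 4 significant figures.
Rounded: 1295 cm².

1295 cm²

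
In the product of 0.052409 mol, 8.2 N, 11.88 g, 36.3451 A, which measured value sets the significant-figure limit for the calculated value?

0.052409 mol → 5 s.f.; 8.2 N → 2 s.f.; 11.88 g → 4 s.f.; 36.3451 A → 6 s.f.
The fewest is 2 significant figures, from 8.2 N.

8.2 N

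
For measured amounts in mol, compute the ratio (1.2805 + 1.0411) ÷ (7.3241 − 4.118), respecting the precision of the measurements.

0.7241

1.2805 + 1.0411 = 2.3216, limited to 4 d.p. → 5 s.f.; 7.3241 − 4.118 = 3.2061, limited to 3 d.p. → 4 s.f.
Carrying full precision, 2.3216 ÷ 3.2061 = 0.724119646923…; keep min(5, 4) = 4 s.f.
Rounded to 4 significant figures: 0.7241.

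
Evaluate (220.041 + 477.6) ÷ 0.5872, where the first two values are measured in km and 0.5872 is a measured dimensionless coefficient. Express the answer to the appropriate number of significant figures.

1188 km

220.041 km + 477.6 km = 697.641 km; the sum is limited to 1 decimal place (4 s.f.).
Carrying full precision, 697.641 ÷ 0.5872 = 1188.08072207… km; 0.5872 has 4 s.f., so the result keeps min(4, 4) = 4 s.f.
Rounded to 4 significant figures: 1188 km.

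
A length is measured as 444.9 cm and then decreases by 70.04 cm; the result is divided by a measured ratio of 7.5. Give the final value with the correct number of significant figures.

50. cm

444.9 cm − 70.04 cm = 374.86 cm; the difference is limited to 1 decimal place (4 s.f.).
Carrying full precision, 374.86 ÷ 7.5 = 49.9813333333… cm; 7.5 has 2 s.f., so the result keeps min(4, 2) = 2 s.f.
Rounded to 2 significant figures: 50. cm.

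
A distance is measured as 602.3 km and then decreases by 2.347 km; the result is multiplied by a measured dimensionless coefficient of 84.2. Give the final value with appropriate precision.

602.3 km − 2.347 km = 599.953 km; the difference is limited to 1 decimal place (4 s.f.).
Carrying full precision, 599.953 × 84.2 = 50516.0426 km; 84.2 has 3 s.f., so the result keeps min(4, 3) = 3 s.f.
Rounded to 3 significant figures: 5.05 × 10⁴ km.

5.05 × 10⁴ km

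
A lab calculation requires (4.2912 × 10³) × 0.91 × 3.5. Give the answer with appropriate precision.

1.4 × 10⁴

(4.2912 × 10³) × 0.91 × 3.5 = 13667.472
Multiplication/division keeps the fewest significant figures: 4.2912 × 10³ → 5 s.f., 0.91 → 2 s.f., 3.5 → 2 s.f.; limit is 2.
Rounded to 2 significant figures: 1.4 × 10⁴.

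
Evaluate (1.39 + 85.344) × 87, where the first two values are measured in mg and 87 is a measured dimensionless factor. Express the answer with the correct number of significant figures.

7.5 × 10^3 mg

1.39 mg + 85.344 mg = 86.734 mg; the sum is limited to 2 decimal places (4 s.f.).
Carrying full precision, 86.734 × 87 = 7545.858 mg; 87 has 2 s.f., so the result keeps min(4, 2) = 2 s.f.
Rounded to 2 significant figures: 7.5 × 10^3 mg.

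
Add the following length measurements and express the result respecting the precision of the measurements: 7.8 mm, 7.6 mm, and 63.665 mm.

7.8 mm + 7.6 mm + 63.665 mm = 79.065 mm.
Addition/subtraction keeps the fewest decimal places: 7.8 → 1 decimal place, 7.6 → 1 decimal place, 63.665 → 3 decimal places; limit is 1.
Rounded to 1 decimal place: 79.1 mm.

79.1 mm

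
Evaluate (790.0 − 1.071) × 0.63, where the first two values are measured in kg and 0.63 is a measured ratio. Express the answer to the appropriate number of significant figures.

790.0 kg − 1.071 kg = 788.929 kg; the difference is limited to 1 decimal place (4 s.f.).
Carrying full precision, 788.929 × 0.63 = 497.02527 kg; 0.63 has 2 s.f., so the result keeps min(4, 2) = 2 s.f.
Rounded to 2 significant figures: 5.0 × 10² kg.

5.0 × 10² kg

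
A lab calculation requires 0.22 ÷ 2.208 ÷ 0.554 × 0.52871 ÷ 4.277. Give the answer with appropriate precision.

0.22 ÷ 2.208 ÷ 0.554 × 0.52871 ÷ 4.277 = 0.0222326955809…
Multiplication/division keeps the fewest significant figures: 0.22 → 2 s.f., 2.208 → 4 s.f., 0.554 → 3 s.f., 0.52871 → 5 s.f., 4.277 → 4 s.f.; limit is 2.
Rounded to 2 significant figures: 0.022.

0.022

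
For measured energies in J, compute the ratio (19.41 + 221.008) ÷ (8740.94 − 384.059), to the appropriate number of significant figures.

0.028769

19.41 + 221.008 = 240.418, limited to 2 d.p. → 5 s.f.; 8740.94 − 384.059 = 8356.881, limited to 2 d.p. → 6 s.f.
Carrying full precision, 240.418 ÷ 8356.881 = 0.0287688672365…; keep min(5, 6) = 5 s.f.
Rounded to 5 significant figures: 0.028769.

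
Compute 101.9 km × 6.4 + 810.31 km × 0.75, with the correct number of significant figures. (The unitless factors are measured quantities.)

101.9 × 6.4 = 652.16 → 6.5 × 10^2 km (2 s.f., last digit at the 10^1 place).
810.31 × 0.75 = 607.7325 → 6.1 × 10^2 km (2 s.f., last digit at the 10^1 place).
Sum: 1259.8925 km; keep the coarser place, 10^1.
Result: 1.26 × 10^3 km.

1.26 × 10^3 km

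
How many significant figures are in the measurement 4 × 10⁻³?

4 × 10⁻³: in scientific notation every digit of the coefficient is significant.

1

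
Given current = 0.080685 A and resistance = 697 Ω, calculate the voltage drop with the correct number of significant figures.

voltage drop = 0.080685 A × 697 Ω = 56.237445 V.
0.080685 has 5 significant figures; 697 has 3.
Division/multiplication keeps the fewest: 3 significant figures.
Rounded: 56.2 V.

56.2 V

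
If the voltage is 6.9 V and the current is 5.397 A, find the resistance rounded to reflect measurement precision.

1.3 Ω

resistance = 6.9 V ÷ 5.397 A = 1.27848804892… Ω.
6.9 has 2 significant figures; 5.397 has 4.
Division/multiplication keeps the fewest: 2 significant figures.
Rounded: 1.3 Ω.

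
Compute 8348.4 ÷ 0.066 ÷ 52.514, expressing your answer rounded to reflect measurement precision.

2.4 × 10^3

8348.4 ÷ 0.066 ÷ 52.514 = 2408.70832713…
Multiplication/division keeps the fewest significant figures: 8348.4 → 5 s.f., 0.066 → 2 s.f., 52.514 → 5 s.f.; limit is 2.
Rounded to 2 significant figures: 2.4 × 10^3.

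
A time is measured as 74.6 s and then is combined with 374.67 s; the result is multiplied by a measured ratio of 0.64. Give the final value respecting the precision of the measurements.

2.9 × 10² s

74.6 s + 374.67 s = 449.27 s; the sum is limited to 1 decimal place (4 s.f.).
Carrying full precision, 449.27 × 0.64 = 287.5328 s; 0.64 has 2 s.f., so the result keeps min(4, 2) = 2 s.f.
Rounded to 2 significant figures: 2.9 × 10² s.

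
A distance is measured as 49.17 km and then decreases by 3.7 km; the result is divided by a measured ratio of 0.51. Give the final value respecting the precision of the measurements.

89 km

49.17 km − 3.7 km = 45.47 km; the difference is limited to 1 decimal place (3 s.f.).
Carrying full precision, 45.47 ÷ 0.51 = 89.1568627451… km; 0.51 has 2 s.f., so the result keeps min(3, 2) = 2 s.f.
Rounded to 2 significant figures: 89 km.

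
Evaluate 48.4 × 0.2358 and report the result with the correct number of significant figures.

48.4 × 0.2358 = 11.41272
Multiplication/division keeps the fewest significant figures: 48.4 → 3 s.f., 0.2358 → 4 s.f.; limit is 3.
Rounded to 3 significant figures: 11.4.

11.4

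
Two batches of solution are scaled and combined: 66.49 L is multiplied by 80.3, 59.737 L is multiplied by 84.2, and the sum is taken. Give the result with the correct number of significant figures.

66.49 × 80.3 = 5339.147 → 5.34 × 10^3 L (3 s.f., last digit at the 10^1 place).
59.737 × 84.2 = 5029.8554 → 5.03 × 10^3 L (3 s.f., last digit at the 10^1 place).
Sum: 10369.0024 L; keep the coarser place, 10^1.
Result: 1.037 × 10^4 L.

1.037 × 10^4 L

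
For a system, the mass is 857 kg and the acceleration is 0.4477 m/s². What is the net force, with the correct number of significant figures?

384 N

net force = 857 kg × 0.4477 m/s² = 383.6789 N.
857 has 3 significant figures; 0.4477 has 4.
Division/multiplication keeps the fewest: 3 significant figures.
Rounded: 384 N.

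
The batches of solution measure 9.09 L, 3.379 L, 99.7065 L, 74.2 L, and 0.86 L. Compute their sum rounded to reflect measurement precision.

1.872 × 10² L

9.09 L + 3.379 L + 99.7065 L + 74.2 L + 0.86 L = 187.2355 L.
Addition/subtraction keeps the fewest decimal places: 9.09 → 2 decimal places, 3.379 → 3 decimal places, 99.7065 → 4 decimal places, 74.2 → 1 decimal place, 0.86 → 2 decimal places; limit is 1.
Rounded to 1 decimal place: 1.872 × 10² L.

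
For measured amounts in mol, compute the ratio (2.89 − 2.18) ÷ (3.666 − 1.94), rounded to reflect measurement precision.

2.89 − 2.18 = 0.71, limited to 2 d.p. → 2 s.f.; 3.666 − 1.94 = 1.726, limited to 2 d.p. → 3 s.f.
Carrying full precision, 0.71 ÷ 1.726 = 0.411355735805…; keep min(2, 3) = 2 s.f.
Rounded to 2 significant figures: 0.41.

0.41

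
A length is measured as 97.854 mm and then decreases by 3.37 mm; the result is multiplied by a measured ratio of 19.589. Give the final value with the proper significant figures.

97.854 mm − 3.37 mm = 94.484 mm; the difference is limited to 2 decimal places (4 s.f.).
Carrying full precision, 94.484 × 19.589 = 1850.847076 mm; 19.589 has 5 s.f., so the result keeps min(4, 5) = 4 s.f.
Rounded to 4 significant figures: 1851 mm.

1851 mm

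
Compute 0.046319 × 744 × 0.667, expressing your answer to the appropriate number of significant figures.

23.0

0.046319 × 744 × 0.667 = 22.985711112
Multiplication/division keeps the fewest significant figures: 0.046319 → 5 s.f., 744 → 3 s.f., 0.667 → 3 s.f.; limit is 3.
Rounded to 3 significant figures: 23.0.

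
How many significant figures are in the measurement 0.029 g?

2

0.029: leading zeros are not significant.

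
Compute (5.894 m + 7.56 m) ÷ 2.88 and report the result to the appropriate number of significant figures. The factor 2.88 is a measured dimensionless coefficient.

4.67 m

5.894 m + 7.56 m = 13.454 m; the sum is limited to 2 decimal places (4 s.f.).
Carrying full precision, 13.454 ÷ 2.88 = 4.67152777778… m; 2.88 has 3 s.f., so the result keeps min(4, 3) = 3 s.f.
Rounded to 3 significant figures: 4.67 m.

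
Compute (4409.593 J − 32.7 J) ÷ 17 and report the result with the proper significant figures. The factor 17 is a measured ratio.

4409.593 J − 32.7 J = 4376.893 J; the difference is limited to 1 decimal place (5 s.f.).
Carrying full precision, 4376.893 ÷ 17 = 257.464294118… J; 17 has 2 s.f., so the result keeps min(5, 2) = 2 s.f.
Rounded to 2 significant figures: 2.6 × 10² J.

2.6 × 10² J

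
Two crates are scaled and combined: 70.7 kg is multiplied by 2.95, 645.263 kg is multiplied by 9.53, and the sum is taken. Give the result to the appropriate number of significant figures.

6.36 × 10^3 kg

70.7 × 2.95 = 208.565 → 209 kg (3 s.f., last digit at the 10^0 place).
645.263 × 9.53 = 6149.35639 → 6.15 × 10^3 kg (3 s.f., last digit at the 10^1 place).
Sum: 6357.92139 kg; keep the coarser place, 10^1.
Result: 6.36 × 10^3 kg.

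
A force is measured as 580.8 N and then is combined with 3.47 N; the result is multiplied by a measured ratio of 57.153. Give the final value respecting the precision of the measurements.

580.8 N + 3.47 N = 584.27 N; the sum is limited to 1 decimal place (4 s.f.).
Carrying full precision, 584.27 × 57.153 = 33392.78331 N; 57.153 has 5 s.f., so the result keeps min(4, 5) = 4 s.f.
Rounded to 4 significant figures: 3.339 × 10^4 N.

3.339 × 10^4 N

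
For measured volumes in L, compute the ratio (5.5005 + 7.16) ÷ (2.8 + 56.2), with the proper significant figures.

0.215

5.5005 + 7.16 = 12.6605, limited to 2 d.p. → 4 s.f.; 2.8 + 56.2 = 59.0, limited to 1 d.p. → 3 s.f.
Carrying full precision, 12.6605 ÷ 59.0 = 0.214584745763…; keep min(4, 3) = 3 s.f.
Rounded to 3 significant figures: 0.215.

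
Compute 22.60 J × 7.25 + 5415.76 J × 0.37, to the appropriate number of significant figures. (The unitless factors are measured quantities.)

22.60 × 7.25 = 163.85 → 164 J (3 s.f., last digit at the 10^0 place).
5415.76 × 0.37 = 2003.8312 → 2.0 × 10^3 J (2 s.f., last digit at the 10^2 place).
Sum: 2167.6812 J; keep the coarser place, 10^2.
Result: 2.2 × 10^3 J.

2.2 × 10^3 J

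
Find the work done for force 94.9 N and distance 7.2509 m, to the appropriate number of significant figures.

688 J

work done = 94.9 N × 7.2509 m = 688.11041 J.
94.9 has 3 significant figures; 7.2509 has 5.
Division/multiplication keeps the fewest: 3 significant figures.
Rounded: 688 J.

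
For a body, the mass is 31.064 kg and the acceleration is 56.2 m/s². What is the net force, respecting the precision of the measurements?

net force = 31.064 kg × 56.2 m/s² = 1745.7968 N.
31.064 has 5 significant figures; 56.2 has 3.
Division/multiplication keeps the fewest: 3 significant figures.
Rounded: 1.75 × 10³ N.

1.75 × 10³ N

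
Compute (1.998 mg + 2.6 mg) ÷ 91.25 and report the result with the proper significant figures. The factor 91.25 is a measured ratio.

1.998 mg + 2.6 mg = 4.598 mg; the sum is limited to 1 decimal place (2 s.f.).
Carrying full precision, 4.598 ÷ 91.25 = 0.0503890410959… mg; 91.25 has 4 s.f., so the result keeps min(2, 4) = 2 s.f.
Rounded to 2 significant figures: 0.050 mg.

0.050 mg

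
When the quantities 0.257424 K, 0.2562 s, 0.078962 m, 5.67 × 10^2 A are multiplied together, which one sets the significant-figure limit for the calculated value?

0.257424 K → 6 s.f.; 0.2562 s → 4 s.f.; 0.078962 m → 5 s.f.; 5.67 × 10^2 A → 3 s.f.
The fewest is 3 significant figures, from 5.67 × 10^2 A.

5.67 × 10^2 A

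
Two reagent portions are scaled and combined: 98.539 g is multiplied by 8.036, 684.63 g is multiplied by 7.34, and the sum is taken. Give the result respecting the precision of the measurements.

98.539 × 8.036 = 791.859404 → 791.9 g (4 s.f., last digit at the 10^-1 place).
684.63 × 7.34 = 5025.1842 → 5.03 × 10^3 g (3 s.f., last digit at the 10^1 place).
Sum: 5817.043604 g; keep the coarser place, 10^1.
Result: 5.82 × 10^3 g.

5.82 × 10^3 g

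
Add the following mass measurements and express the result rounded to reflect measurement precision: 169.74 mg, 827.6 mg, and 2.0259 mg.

999.4 mg

169.74 mg + 827.6 mg + 2.0259 mg = 999.3659 mg.
Addition/subtraction keeps the fewest decimal places: 169.74 → 2 decimal places, 827.6 → 1 decimal place, 2.0259 → 4 decimal places; limit is 1.
Rounded to 1 decimal place: 999.4 mg.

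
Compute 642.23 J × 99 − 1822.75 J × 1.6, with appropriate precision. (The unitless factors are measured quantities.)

6.1 × 10⁴ J

642.23 × 99 = 63580.77 → 6.4 × 10⁴ J (2 s.f., last digit at the 10^3 place).
1822.75 × 1.6 = 2916.4 → 2.9 × 10³ J (2 s.f., last digit at the 10^2 place).
Difference: 60664.37 J; keep the coarser place, 10^3.
Result: 6.1 × 10⁴ J.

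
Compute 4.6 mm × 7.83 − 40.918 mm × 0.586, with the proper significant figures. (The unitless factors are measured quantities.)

4.6 × 7.83 = 36.018 → 36 mm (2 s.f., last digit at the 10^0 place).
40.918 × 0.586 = 23.977948 → 24.0 mm (3 s.f., last digit at the 10^-1 place).
Difference: 12.040052 mm; keep the coarser place, 10^0.
Result: 12 mm.

12 mm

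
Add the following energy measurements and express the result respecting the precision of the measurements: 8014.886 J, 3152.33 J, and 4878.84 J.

8014.886 J + 3152.33 J + 4878.84 J = 16046.056 J.
Addition/subtraction keeps the fewest decimal places: 8014.886 → 3 decimal places, 3152.33 → 2 decimal places, 4878.84 → 2 decimal places; limit is 2.
Rounded to 2 decimal places: 16046.06 J.

16046.06 J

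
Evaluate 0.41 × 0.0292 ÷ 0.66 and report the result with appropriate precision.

0.41 × 0.0292 ÷ 0.66 = 0.0181393939394…
Multiplication/division keeps the fewest significant figures: 0.41 → 2 s.f., 0.0292 → 3 s.f., 0.66 → 2 s.f.; limit is 2.
Rounded to 2 significant figures: 0.018.

0.018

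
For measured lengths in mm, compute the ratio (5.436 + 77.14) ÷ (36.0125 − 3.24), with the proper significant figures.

5.436 + 77.14 = 82.576, limited to 2 d.p. → 4 s.f.; 36.0125 − 3.24 = 32.7725, limited to 2 d.p. → 4 s.f.
Carrying full precision, 82.576 ÷ 32.7725 = 2.51967350675…; keep min(4, 4) = 4 s.f.
Rounded to 4 significant figures: 2.520.

2.520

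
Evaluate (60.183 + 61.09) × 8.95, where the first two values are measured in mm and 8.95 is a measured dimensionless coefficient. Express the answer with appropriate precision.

60.183 mm + 61.09 mm = 121.273 mm; the sum is limited to 2 decimal places (5 s.f.).
Carrying full precision, 121.273 × 8.95 = 1085.39335 mm; 8.95 has 3 s.f., so the result keeps min(5, 3) = 3 s.f.
Rounded to 3 significant figures: 1.09 × 10^3 mm.

1.09 × 10^3 mm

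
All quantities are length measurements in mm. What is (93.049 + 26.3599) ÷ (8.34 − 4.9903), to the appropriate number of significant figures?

35.6

93.049 + 26.3599 = 119.4089, limited to 3 d.p. → 6 s.f.; 8.34 − 4.9903 = 3.3497, limited to 2 d.p. → 3 s.f.
Carrying full precision, 119.4089 ÷ 3.3497 = 35.6476400872…; keep min(6, 3) = 3 s.f.
Rounded to 3 significant figures: 35.6.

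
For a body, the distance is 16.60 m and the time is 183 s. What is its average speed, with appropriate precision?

average speed = 16.60 m ÷ 183 s = 0.0907103825137… m/s.
16.60 has 4 significant figures; 183 has 3.
Division/multiplication keeps the fewest: 3 significant figures.
Rounded: 0.0907 m/s.

0.0907 m/s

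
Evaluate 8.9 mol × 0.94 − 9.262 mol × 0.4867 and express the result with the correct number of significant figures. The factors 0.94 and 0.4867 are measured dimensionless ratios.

3.9 mol

8.9 × 0.94 = 8.366 → 8.4 mol (2 s.f., last digit at the 10^-1 place).
9.262 × 0.4867 = 4.5078154 → 4.508 mol (4 s.f., last digit at the 10^-3 place).
Difference: 3.8581846 mol; keep the coarser place, 10^-1.
Result: 3.9 mol.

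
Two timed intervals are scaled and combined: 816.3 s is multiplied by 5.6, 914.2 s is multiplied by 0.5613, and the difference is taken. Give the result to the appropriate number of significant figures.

4.1 × 10³ s

816.3 × 5.6 = 4571.28 → 4.6 × 10³ s (2 s.f., last digit at the 10^2 place).
914.2 × 0.5613 = 513.14046 → 513.1 s (4 s.f., last digit at the 10^-1 place).
Difference: 4058.13954 s; keep the coarser place, 10^2.
Result: 4.1 × 10³ s.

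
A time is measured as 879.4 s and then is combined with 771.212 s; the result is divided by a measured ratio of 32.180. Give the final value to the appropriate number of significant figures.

51.293 s

879.4 s + 771.212 s = 1650.612 s; the sum is limited to 1 decimal place (5 s.f.).
Carrying full precision, 1650.612 ÷ 32.180 = 51.2931013052… s; 32.180 has 5 s.f., so the result keeps min(5, 5) = 5 s.f.
Rounded to 5 significant figures: 51.293 s.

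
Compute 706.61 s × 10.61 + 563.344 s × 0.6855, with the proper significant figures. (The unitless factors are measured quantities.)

7.883 × 10^3 s

706.61 × 10.61 = 7497.1321 → 7497 s (4 s.f., last digit at the 10^0 place).
563.344 × 0.6855 = 386.172312 → 386.2 s (4 s.f., last digit at the 10^-1 place).
Sum: 7883.304412 s; keep the coarser place, 10^0.
Result: 7.883 × 10^3 s.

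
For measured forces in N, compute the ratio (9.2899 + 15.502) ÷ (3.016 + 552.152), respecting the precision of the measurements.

0.044657

9.2899 + 15.502 = 24.7919, limited to 3 d.p. → 5 s.f.; 3.016 + 552.152 = 555.168, limited to 3 d.p. → 6 s.f.
Carrying full precision, 24.7919 ÷ 555.168 = 0.0446565724249…; keep min(5, 6) = 5 s.f.
Rounded to 5 significant figures: 0.044657.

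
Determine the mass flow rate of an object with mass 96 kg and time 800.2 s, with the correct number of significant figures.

mass flow rate = 96 kg ÷ 800.2 s = 0.119970007498… kg/s.
96 has 2 significant figures; 800.2 has 4.
Division/multiplication keeps the fewest: 2 significant figures.
Rounded: 0.12 kg/s.

0.12 kg/s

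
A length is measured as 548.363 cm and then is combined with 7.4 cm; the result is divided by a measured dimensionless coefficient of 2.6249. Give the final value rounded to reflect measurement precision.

548.363 cm + 7.4 cm = 555.763 cm; the sum is limited to 1 decimal place (4 s.f.).
Carrying full precision, 555.763 ÷ 2.6249 = 211.727303897… cm; 2.6249 has 5 s.f., so the result keeps min(4, 5) = 4 s.f.
Rounded to 4 significant figures: 211.7 cm.

211.7 cm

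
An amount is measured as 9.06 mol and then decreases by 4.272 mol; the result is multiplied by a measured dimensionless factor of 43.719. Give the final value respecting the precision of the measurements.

9.06 mol − 4.272 mol = 4.788 mol; the difference is limited to 2 decimal places (3 s.f.).
Carrying full precision, 4.788 × 43.719 = 209.326572 mol; 43.719 has 5 s.f., so the result keeps min(3, 5) = 3 s.f.
Rounded to 3 significant figures: 209 mol.

209 mol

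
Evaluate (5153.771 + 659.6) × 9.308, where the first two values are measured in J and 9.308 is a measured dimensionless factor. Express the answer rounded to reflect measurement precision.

5153.771 J + 659.6 J = 5813.371 J; the sum is limited to 1 decimal place (5 s.f.).
Carrying full precision, 5813.371 × 9.308 = 54110.857268 J; 9.308 has 4 s.f., so the result keeps min(5, 4) = 4 s.f.
Rounded to 4 significant figures: 5.411 × 10^4 J.

5.411 × 10^4 J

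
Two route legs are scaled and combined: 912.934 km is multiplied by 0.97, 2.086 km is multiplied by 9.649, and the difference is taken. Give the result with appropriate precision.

8.7 × 10^2 km

912.934 × 0.97 = 885.54598 → 8.9 × 10^2 km (2 s.f., last digit at the 10^1 place).
2.086 × 9.649 = 20.127814 → 20.13 km (4 s.f., last digit at the 10^-2 place).
Difference: 865.418166 km; keep the coarser place, 10^1.
Result: 8.7 × 10^2 km.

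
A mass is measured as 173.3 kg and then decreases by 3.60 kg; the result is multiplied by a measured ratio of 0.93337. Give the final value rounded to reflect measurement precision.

158.4 kg

173.3 kg − 3.60 kg = 169.70 kg; the difference is limited to 1 decimal place (4 s.f.).
Carrying full precision, 169.70 × 0.93337 = 158.392889 kg; 0.93337 has 5 s.f., so the result keeps min(4, 5) = 4 s.f.
Rounded to 4 significant figures: 158.4 kg.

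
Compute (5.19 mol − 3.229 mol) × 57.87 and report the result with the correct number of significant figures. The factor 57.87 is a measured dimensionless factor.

113 mol

5.19 mol − 3.229 mol = 1.961 mol; the difference is limited to 2 decimal places (3 s.f.).
Carrying full precision, 1.961 × 57.87 = 113.48307 mol; 57.87 has 4 s.f., so the result keeps min(3, 4) = 3 s.f.
Rounded to 3 significant figures: 113 mol.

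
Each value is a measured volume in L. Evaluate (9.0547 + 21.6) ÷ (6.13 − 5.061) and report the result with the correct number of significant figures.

28.7

9.0547 + 21.6 = 30.6547, limited to 1 d.p. → 3 s.f.; 6.13 − 5.061 = 1.069, limited to 2 d.p. → 3 s.f.
Carrying full precision, 30.6547 ÷ 1.069 = 28.6760523854…; keep min(3, 3) = 3 s.f.
Rounded to 3 significant figures: 28.7.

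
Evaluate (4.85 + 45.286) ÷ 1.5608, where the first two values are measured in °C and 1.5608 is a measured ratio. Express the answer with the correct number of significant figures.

4.85 °C + 45.286 °C = 50.136 °C; the sum is limited to 2 decimal places (4 s.f.).
Carrying full precision, 50.136 ÷ 1.5608 = 32.1219887237… °C; 1.5608 has 5 s.f., so the result keeps min(4, 5) = 4 s.f.
Rounded to 4 significant figures: 32.12 °C.

32.12 °C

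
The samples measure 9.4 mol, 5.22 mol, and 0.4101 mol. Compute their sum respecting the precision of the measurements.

9.4 mol + 5.22 mol + 0.4101 mol = 15.0301 mol.
Addition/subtraction keeps the fewest decimal places: 9.4 → 1 decimal place, 5.22 → 2 decimal places, 0.4101 → 4 decimal places; limit is 1.
Rounded to 1 decimal place: 15.0 mol.

15.0 mol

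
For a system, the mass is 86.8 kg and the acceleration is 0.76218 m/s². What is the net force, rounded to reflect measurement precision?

66.2 N

net force = 86.8 kg × 0.76218 m/s² = 66.157224 N.
86.8 has 3 significant figures; 0.76218 has 5.
Division/multiplication keeps the fewest: 3 significant figures.
Rounded: 66.2 N.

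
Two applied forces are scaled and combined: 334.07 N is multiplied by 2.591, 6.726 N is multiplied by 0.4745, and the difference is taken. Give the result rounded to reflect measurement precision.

862.4 N

334.07 × 2.591 = 865.57537 → 865.6 N (4 s.f., last digit at the 10^-1 place).
6.726 × 0.4745 = 3.191487 → 3.191 N (4 s.f., last digit at the 10^-3 place).
Difference: 862.383883 N; keep the coarser place, 10^-1.
Result: 862.4 N.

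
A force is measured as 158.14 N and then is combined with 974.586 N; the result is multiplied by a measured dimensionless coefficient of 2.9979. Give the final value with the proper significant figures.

3395.8 N

158.14 N + 974.586 N = 1132.726 N; the sum is limited to 2 decimal places (6 s.f.).
Carrying full precision, 1132.726 × 2.9979 = 3395.7992754 N; 2.9979 has 5 s.f., so the result keeps min(6, 5) = 5 s.f.
Rounded to 5 significant figures: 3395.8 N.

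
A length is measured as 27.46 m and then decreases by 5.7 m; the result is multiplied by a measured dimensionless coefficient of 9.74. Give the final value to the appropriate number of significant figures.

212 m

27.46 m − 5.7 m = 21.76 m; the difference is limited to 1 decimal place (3 s.f.).
Carrying full precision, 21.76 × 9.74 = 211.9424 m; 9.74 has 3 s.f., so the result keeps min(3, 3) = 3 s.f.
Rounded to 3 significant figures: 212 m.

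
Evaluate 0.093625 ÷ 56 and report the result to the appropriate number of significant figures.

0.0017

0.093625 ÷ 56 = 0.001671875
Multiplication/division keeps the fewest significant figures: 0.093625 → 5 s.f., 56 → 2 s.f.; limit is 2.
Rounded to 2 significant figures: 0.0017.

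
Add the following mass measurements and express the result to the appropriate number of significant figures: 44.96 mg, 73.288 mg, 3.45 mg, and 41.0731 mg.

44.96 mg + 73.288 mg + 3.45 mg + 41.0731 mg = 162.7711 mg.
Addition/subtraction keeps the fewest decimal places: 44.96 → 2 decimal places, 73.288 → 3 decimal places, 3.45 → 2 decimal places, 41.0731 → 4 decimal places; limit is 2.
Rounded to 2 decimal places: 162.77 mg.

162.77 mg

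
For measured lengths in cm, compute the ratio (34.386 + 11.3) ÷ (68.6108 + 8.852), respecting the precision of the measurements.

0.590

34.386 + 11.3 = 45.686, limited to 1 d.p. → 3 s.f.; 68.6108 + 8.852 = 77.4628, limited to 3 d.p. → 5 s.f.
Carrying full precision, 45.686 ÷ 77.4628 = 0.58977986853…; keep min(3, 5) = 3 s.f.
Rounded to 3 significant figures: 0.590.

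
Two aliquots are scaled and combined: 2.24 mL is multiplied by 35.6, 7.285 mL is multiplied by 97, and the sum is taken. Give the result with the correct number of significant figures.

7.9 × 10² mL

2.24 × 35.6 = 79.744 → 79.7 mL (3 s.f., last digit at the 10^-1 place).
7.285 × 97 = 706.645 → 7.1 × 10² mL (2 s.f., last digit at the 10^1 place).
Sum: 786.389 mL; keep the coarser place, 10^1.
Result: 7.9 × 10² mL.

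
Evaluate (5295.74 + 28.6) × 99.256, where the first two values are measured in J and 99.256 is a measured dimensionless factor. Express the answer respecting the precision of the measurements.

5.2847 × 10^5 J

5295.74 J + 28.6 J = 5324.34 J; the sum is limited to 1 decimal place (5 s.f.).
Carrying full precision, 5324.34 × 99.256 = 528472.69104 J; 99.256 has 5 s.f., so the result keeps min(5, 5) = 5 s.f.
Rounded to 5 significant figures: 5.2847 × 10^5 J.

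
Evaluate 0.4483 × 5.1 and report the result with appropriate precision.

2.3

0.4483 × 5.1 = 2.28633
Multiplication/division keeps the fewest significant figures: 0.4483 → 4 s.f., 5.1 → 2 s.f.; limit is 2.
Rounded to 2 significant figures: 2.3.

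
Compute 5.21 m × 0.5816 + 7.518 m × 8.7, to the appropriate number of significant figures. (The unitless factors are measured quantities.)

5.21 × 0.5816 = 3.030136 → 3.03 m (3 s.f., last digit at the 10^-2 place).
7.518 × 8.7 = 65.4066 → 65 m (2 s.f., last digit at the 10^0 place).
Sum: 68.436736 m; keep the coarser place, 10^0.
Result: 68 m.

68 m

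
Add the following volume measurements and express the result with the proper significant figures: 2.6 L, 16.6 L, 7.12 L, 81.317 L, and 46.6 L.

2.6 L + 16.6 L + 7.12 L + 81.317 L + 46.6 L = 154.237 L.
Addition/subtraction keeps the fewest decimal places: 2.6 → 1 decimal place, 16.6 → 1 decimal place, 7.12 → 2 decimal places, 81.317 → 3 decimal places, 46.6 → 1 decimal place; limit is 1.
Rounded to 1 decimal place: 154.2 L.

154.2 L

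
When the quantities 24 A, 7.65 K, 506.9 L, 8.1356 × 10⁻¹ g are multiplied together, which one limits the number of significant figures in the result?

24 A → 2 s.f.; 7.65 K → 3 s.f.; 506.9 L → 4 s.f.; 8.1356 × 10⁻¹ g → 5 s.f.
The fewest is 2 significant figures, from 24 A.

24 A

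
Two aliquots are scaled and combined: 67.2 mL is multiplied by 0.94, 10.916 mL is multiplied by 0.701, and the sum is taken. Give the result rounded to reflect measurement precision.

71 mL

67.2 × 0.94 = 63.168 → 63 mL (2 s.f., last digit at the 10^0 place).
10.916 × 0.701 = 7.652116 → 7.65 mL (3 s.f., last digit at the 10^-2 place).
Sum: 70.820116 mL; keep the coarser place, 10^0.
Result: 71 mL.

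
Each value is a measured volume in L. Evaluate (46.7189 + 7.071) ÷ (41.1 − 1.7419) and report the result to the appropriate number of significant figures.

1.37

46.7189 + 7.071 = 53.7899, limited to 3 d.p. → 5 s.f.; 41.1 − 1.7419 = 39.3581, limited to 1 d.p. → 3 s.f.
Carrying full precision, 53.7899 ÷ 39.3581 = 1.36667928584…; keep min(5, 3) = 3 s.f.
Rounded to 3 significant figures: 1.37.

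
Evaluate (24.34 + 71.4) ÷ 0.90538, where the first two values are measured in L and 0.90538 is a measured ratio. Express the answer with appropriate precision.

106 L

24.34 L + 71.4 L = 95.74 L; the sum is limited to 1 decimal place (3 s.f.).
Carrying full precision, 95.74 ÷ 0.90538 = 105.745653759… L; 0.90538 has 5 s.f., so the result keeps min(3, 5) = 3 s.f.
Rounded to 3 significant figures: 106 L.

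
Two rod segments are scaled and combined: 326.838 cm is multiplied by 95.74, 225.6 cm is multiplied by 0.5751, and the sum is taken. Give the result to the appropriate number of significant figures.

326.838 × 95.74 = 31291.47012 → 3.129 × 10^4 cm (4 s.f., last digit at the 10^1 place).
225.6 × 0.5751 = 129.74256 → 129.7 cm (4 s.f., last digit at the 10^-1 place).
Sum: 31421.21268 cm; keep the coarser place, 10^1.
Result: 3.142 × 10^4 cm.

3.142 × 10^4 cm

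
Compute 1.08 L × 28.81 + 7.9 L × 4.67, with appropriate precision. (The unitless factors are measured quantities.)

68 L

1.08 × 28.81 = 31.1148 → 31.1 L (3 s.f., last digit at the 10^-1 place).
7.9 × 4.67 = 36.893 → 37 L (2 s.f., last digit at the 10^0 place).
Sum: 68.0078 L; keep the coarser place, 10^0.
Result: 68 L.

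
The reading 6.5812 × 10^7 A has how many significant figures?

5

6.5812 × 10^7: in scientific notation every digit of the coefficient is significant.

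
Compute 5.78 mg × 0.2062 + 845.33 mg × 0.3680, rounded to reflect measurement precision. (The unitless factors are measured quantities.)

312.3 mg

5.78 × 0.2062 = 1.191836 → 1.19 mg (3 s.f., last digit at the 10^-2 place).
845.33 × 0.3680 = 311.08144 → 311.1 mg (4 s.f., last digit at the 10^-1 place).
Sum: 312.273276 mg; keep the coarser place, 10^-1.
Result: 312.3 mg.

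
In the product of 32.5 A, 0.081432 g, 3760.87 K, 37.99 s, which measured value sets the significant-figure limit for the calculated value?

32.5 A → 3 s.f.; 0.081432 g → 5 s.f.; 3760.87 K → 6 s.f.; 37.99 s → 4 s.f.
The fewest is 3 significant figures, from 32.5 A.

32.5 A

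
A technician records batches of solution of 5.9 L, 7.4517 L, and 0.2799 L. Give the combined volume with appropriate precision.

5.9 L + 7.4517 L + 0.2799 L = 13.6316 L.
Addition/subtraction keeps the fewest decimal places: 5.9 → 1 decimal place, 7.4517 → 4 decimal places, 0.2799 → 4 decimal places; limit is 1.
Rounded to 1 decimal place: 13.6 L.

13.6 L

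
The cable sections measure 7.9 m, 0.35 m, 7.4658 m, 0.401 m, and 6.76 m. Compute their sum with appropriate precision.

22.9 m

7.9 m + 0.35 m + 7.4658 m + 0.401 m + 6.76 m = 22.8768 m.
Addition/subtraction keeps the fewest decimal places: 7.9 → 1 decimal place, 0.35 → 2 decimal places, 7.4658 → 4 decimal places, 0.401 → 3 decimal places, 6.76 → 2 decimal places; limit is 1.
Rounded to 1 decimal place: 22.9 m.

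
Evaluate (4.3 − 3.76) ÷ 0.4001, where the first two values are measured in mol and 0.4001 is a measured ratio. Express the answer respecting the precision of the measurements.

1 mol

4.3 mol − 3.76 mol = 0.54 mol; the difference is limited to 1 decimal place (1 s.f.).
Carrying full precision, 0.54 ÷ 0.4001 = 1.34966258435… mol; 0.4001 has 4 s.f., so the result keeps min(1, 4) = 1 s.f.
Rounded to 1 significant figure: 1 mol.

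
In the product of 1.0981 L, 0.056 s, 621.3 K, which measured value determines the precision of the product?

0.056 s

1.0981 L → 5 s.f.; 0.056 s → 2 s.f.; 621.3 K → 4 s.f.
The fewest is 2 significant figures, from 0.056 s.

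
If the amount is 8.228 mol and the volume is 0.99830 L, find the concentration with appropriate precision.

concentration = 8.228 mol ÷ 0.99830 L = 8.24201141941… mol/L.
8.228 has 4 significant figures; 0.99830 has 5.
Division/multiplication keeps the fewest: 4 significant figures.
Rounded: 8.242 mol/L.

8.242 mol/L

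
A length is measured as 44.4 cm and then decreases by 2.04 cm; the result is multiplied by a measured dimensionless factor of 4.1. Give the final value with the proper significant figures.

1.7 × 10² cm

44.4 cm − 2.04 cm = 42.36 cm; the difference is limited to 1 decimal place (3 s.f.).
Carrying full precision, 42.36 × 4.1 = 173.676 cm; 4.1 has 2 s.f., so the result keeps min(3, 2) = 2 s.f.
Rounded to 2 significant figures: 1.7 × 10² cm.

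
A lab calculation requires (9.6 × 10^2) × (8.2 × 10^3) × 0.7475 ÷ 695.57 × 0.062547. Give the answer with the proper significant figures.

(9.6 × 10^2) × (8.2 × 10^3) × 0.7475 ÷ 695.57 × 0.062547 = 529.129437785…
Multiplication/division keeps the fewest significant figures: 9.6 × 10^2 → 2 s.f., 8.2 × 10^3 → 2 s.f., 0.7475 → 4 s.f., 695.57 → 5 s.f., 0.062547 → 5 s.f.; limit is 2.
Rounded to 2 significant figures: 5.3 × 10^2.

5.3 × 10^2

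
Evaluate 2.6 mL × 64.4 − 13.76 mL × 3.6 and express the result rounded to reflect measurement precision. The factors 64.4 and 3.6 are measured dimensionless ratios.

1.2 × 10^2 mL

2.6 × 64.4 = 167.44 → 1.7 × 10^2 mL (2 s.f., last digit at the 10^1 place).
13.76 × 3.6 = 49.536 → 50. mL (2 s.f., last digit at the 10^0 place).
Difference: 117.904 mL; keep the coarser place, 10^1.
Result: 1.2 × 10^2 mL.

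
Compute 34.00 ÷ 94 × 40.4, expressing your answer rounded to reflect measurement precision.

15

34.00 ÷ 94 × 40.4 = 14.6127659574…
Multiplication/division keeps the fewest significant figures: 34.00 → 4 s.f., 94 → 2 s.f., 40.4 → 3 s.f.; limit is 2.
Rounded to 2 significant figures: 15.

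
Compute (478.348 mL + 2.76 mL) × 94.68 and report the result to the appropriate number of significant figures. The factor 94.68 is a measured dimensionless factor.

4.555 × 10^4 mL

478.348 mL + 2.76 mL = 481.108 mL; the sum is limited to 2 decimal places (5 s.f.).
Carrying full precision, 481.108 × 94.68 = 45551.30544 mL; 94.68 has 4 s.f., so the result keeps min(5, 4) = 4 s.f.
Rounded to 4 significant figures: 4.555 × 10^4 mL.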